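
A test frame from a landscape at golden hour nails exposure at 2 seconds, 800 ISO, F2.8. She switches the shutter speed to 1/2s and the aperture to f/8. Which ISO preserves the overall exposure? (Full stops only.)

Shutter speed: 2 → 1 → 1/2 — 2 stops faster (darker).
Aperture: f/2.8 → f/4 → f/5.6 → f/8 — 3 stops narrower (darker).
Net change so far: 5 stops darker. Offset with the ISO: 800 → 1600 → 3200 → 6400 → 12800 → 25600.

ISO 25600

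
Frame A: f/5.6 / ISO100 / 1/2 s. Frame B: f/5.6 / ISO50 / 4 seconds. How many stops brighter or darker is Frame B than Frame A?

Aperture: unchanged.
Shutter speed: 1/2 → 1 → 2 → 4 — 3 stops slower (brighter).
ISO: 100 → 50 — 1 stop lower (darker).
Net: +3 −1 = +2 stops.

2 stops brighter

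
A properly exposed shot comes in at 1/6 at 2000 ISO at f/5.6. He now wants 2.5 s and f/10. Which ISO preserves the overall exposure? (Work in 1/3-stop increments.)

Shutter speed: 1/6 → 1/5 → 1/4 → 0.3 → 0.4 → 0.5 → 0.6 → 0.8 → 1 → 1.3 → 1.6 → 2 → 2.5 — 4 stops slower (brighter).
Aperture: f/5.6 → f/6.3 → f/7.1 → f/8 → f/9 → f/10 — 1 2/3 stops stopped down (darker).
Net change so far: 2 1/3 stops brighter. Offset with the ISO: 2000 → 1600 → 1250 → 1000 → 800 → 640 → 500 → 400.

ISO 400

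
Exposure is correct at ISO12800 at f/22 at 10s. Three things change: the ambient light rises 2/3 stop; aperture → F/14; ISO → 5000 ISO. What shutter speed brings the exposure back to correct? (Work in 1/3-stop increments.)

6 s

Scene light: 2/3 stop brighter.
Aperture: f/22 → f/20 → f/18 → f/16 → f/14 — 1 1/3 stops larger aperture (brighter).
ISO: 12800 → 10000 → 8000 → 6400 → 5000 — 1 1/3 stops dropped (darker).
Net so far: 2/3 stop brighter. Shutter speed: 10 → 8 → 6.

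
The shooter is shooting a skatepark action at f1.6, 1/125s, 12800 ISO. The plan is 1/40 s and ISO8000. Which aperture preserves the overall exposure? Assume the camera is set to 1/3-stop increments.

f/2.2

Shutter speed: 1/125 → 1/100 → 1/80 → 1/60 → 1/50 → 1/40 — 1 2/3 stops slower (brighter).
ISO: 12800 → 10000 → 8000 — 2/3 stop dropped (darker).
Net change so far: 1 stop brighter. Offset with the aperture: f/1.6 → f/1.8 → f/2 → f/2.2.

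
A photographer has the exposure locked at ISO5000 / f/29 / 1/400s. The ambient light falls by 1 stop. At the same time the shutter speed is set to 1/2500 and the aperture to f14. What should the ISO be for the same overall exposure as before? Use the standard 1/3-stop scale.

ISO 16000

Scene light: 1 stop darker.
Shutter speed: 1/400 → 1/500 → 1/640 → 1/800 → 1/1000 → 1/1250 → 1/1600 → 1/2000 → 1/2500 — 2 2/3 stops faster (darker).
Aperture: f/29 → f/25 → f/22 → f/20 → f/18 → f/16 → f/14 — 2 stops larger aperture (brighter).
Net so far: 1 2/3 stops darker. ISO: 5000 → 6400 → 8000 → 10000 → 12800 → 16000.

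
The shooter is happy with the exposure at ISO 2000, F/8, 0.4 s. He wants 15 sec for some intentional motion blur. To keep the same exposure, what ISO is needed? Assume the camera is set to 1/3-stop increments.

Shutter speed: 0.4 → 0.5 → 0.6 → 0.8 → 1 → 1.3 → 1.6 → 2 → 2.5 → 3.2 → 4 → 5 → 6 → 8 → 10 → 13 → 15 — 5 1/3 stops slower (brighter).
Need 5 1/3 stops darker from the ISO: 2000 → 1600 → 1250 → 1000 → 800 → 640 → 500 → 400 → 320 → 250 → 200 → 160 → 125 → 100 → 80 → 64 → 50.

ISO 50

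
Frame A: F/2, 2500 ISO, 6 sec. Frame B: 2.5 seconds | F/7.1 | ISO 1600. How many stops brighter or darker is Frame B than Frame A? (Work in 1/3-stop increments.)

5 2/3 stops darker

Aperture: f/2 → f/2.2 → f/2.5 → f/2.8 → f/3.2 → f/3.5 → f/4 → f/4.5 → f/5 → f/5.6 → f/6.3 → f/7.1 — 3 2/3 stops smaller aperture (darker).
Shutter speed: 6 → 5 → 4 → 3.2 → 2.5 — 1 1/3 stops faster (darker).
ISO: 2500 → 2000 → 1600 — 2/3 stop dropped (darker).
Net: −3 2/3 −1 1/3 −2/3 = −5 2/3 stops.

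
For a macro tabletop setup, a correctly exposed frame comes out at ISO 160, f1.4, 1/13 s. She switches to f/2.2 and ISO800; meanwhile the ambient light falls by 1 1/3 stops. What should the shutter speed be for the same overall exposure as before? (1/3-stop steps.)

Scene light: 1 1/3 stops darker.
Aperture: f/1.4 → f/1.6 → f/1.8 → f/2 → f/2.2 — 1 1/3 stops stopped down (darker).
ISO: 160 → 200 → 250 → 320 → 400 → 500 → 640 → 800 — 2 1/3 stops raised (brighter).
Net so far: 1/3 stop darker. Shutter speed: 1/13 → 1/10.

1/10s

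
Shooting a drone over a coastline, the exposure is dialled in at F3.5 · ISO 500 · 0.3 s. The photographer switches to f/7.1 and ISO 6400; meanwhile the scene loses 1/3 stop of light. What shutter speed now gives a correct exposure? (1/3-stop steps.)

Scene light: 1/3 stop darker.
Aperture: f/3.5 → f/4 → f/4.5 → f/5 → f/5.6 → f/6.3 → f/7.1 — 2 stops narrower (darker).
ISO: 500 → 640 → 800 → 1000 → 1250 → 1600 → 2000 → 2500 → 3200 → 4000 → 5000 → 6400 — 3 2/3 stops higher (brighter).
Net so far: 1 1/3 stops brighter. Shutter speed: 0.3 → 1/4 → 1/5 → 1/6 → 1/8.

1/8s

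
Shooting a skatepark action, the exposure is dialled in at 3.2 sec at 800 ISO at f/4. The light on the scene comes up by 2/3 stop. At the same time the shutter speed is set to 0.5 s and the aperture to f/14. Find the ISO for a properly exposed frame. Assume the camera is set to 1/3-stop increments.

Scene light: 2/3 stop brighter.
Shutter speed: 3.2 → 2.5 → 2 → 1.6 → 1.3 → 1 → 0.8 → 0.6 → 0.5 — 2 2/3 stops faster (darker).
Aperture: f/4 → f/4.5 → f/5 → f/5.6 → f/6.3 → f/7.1 → f/8 → f/9 → f/10 → f/11 → f/13 → f/14 — 3 2/3 stops narrower (darker).
Net so far: 5 2/3 stops darker. ISO: 800 → 1000 → 1250 → 1600 → 2000 → 2500 → 3200 → 4000 → 5000 → 6400 → 8000 → 10000 → 12800 → 16000 → 20000 → 25600 → 32000 → 40000.

ISO 40000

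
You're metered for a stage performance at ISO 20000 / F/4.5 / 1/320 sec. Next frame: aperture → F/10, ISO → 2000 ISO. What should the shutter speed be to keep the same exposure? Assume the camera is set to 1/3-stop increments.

Aperture: f/4.5 → f/5 → f/5.6 → f/6.3 → f/7.1 → f/8 → f/9 → f/10 — 2 1/3 stops narrower (darker).
ISO: 20000 → 16000 → 12800 → 10000 → 8000 → 6400 → 5000 → 4000 → 3200 → 2500 → 2000 — 3 1/3 stops lower (darker).
Net change so far: 5 2/3 stops darker. Offset with the shutter speed: 1/320 → 1/250 → 1/200 → 1/160 → 1/125 → 1/100 → 1/80 → 1/60 → 1/50 → 1/40 → 1/30 → 1/25 → 1/20 → 1/15 → 1/13 → 1/10 → 1/8 → 1/6.

1/6s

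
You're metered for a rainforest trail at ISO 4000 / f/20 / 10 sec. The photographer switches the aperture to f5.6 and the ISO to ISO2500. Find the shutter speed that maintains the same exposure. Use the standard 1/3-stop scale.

1.3 s

Aperture: f/20 → f/18 → f/16 → f/14 → f/13 → f/11 → f/10 → f/9 → f/8 → f/7.1 → f/6.3 → f/5.6 — 3 2/3 stops larger aperture (brighter).
ISO: 4000 → 3200 → 2500 — 2/3 stop lower (darker).
Net change so far: 3 stops brighter. Offset with the shutter speed: 10 → 8 → 6 → 5 → 4 → 3.2 → 2.5 → 2 → 1.6 → 1.3.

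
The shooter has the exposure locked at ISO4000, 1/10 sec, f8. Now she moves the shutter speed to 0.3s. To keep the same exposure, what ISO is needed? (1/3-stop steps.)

ISO 1250

Shutter speed: 1/10 → 1/8 → 1/6 → 1/5 → 1/4 → 0.3 — 1 2/3 stops slower (brighter).
Need 1 2/3 stops darker from the ISO: 4000 → 3200 → 2500 → 2000 → 1600 → 1250.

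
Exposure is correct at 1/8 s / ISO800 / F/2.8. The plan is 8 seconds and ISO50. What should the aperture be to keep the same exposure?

Shutter speed: 1/8 → 1/4 → 1/2 → 1 → 2 → 4 → 8 — 6 stops longer (brighter).
ISO: 800 → 400 → 200 → 100 → 50 — 4 stops lower (darker).
Net change so far: 2 stops brighter. Offset with the aperture: f/2.8 → f/4 → f/5.6.

f/5.6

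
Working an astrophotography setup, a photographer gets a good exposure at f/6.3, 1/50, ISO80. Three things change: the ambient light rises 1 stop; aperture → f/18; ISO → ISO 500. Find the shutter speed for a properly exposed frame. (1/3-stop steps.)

Scene light: 1 stop brighter.
Aperture: f/6.3 → f/7.1 → f/8 → f/9 → f/10 → f/11 → f/13 → f/14 → f/16 → f/18 — 3 stops narrower (darker).
ISO: 80 → 100 → 125 → 160 → 200 → 250 → 320 → 400 → 500 — 2 2/3 stops higher (brighter).
Net so far: 2/3 stop brighter. Shutter speed: 1/50 → 1/60 → 1/80.

1/80s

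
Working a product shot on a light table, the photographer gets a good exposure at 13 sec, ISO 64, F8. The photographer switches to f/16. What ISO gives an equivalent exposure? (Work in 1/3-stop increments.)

ISO 250

Aperture: f/8 → f/9 → f/10 → f/11 → f/13 → f/14 → f/16 — 2 stops stopped down (darker).
Need 2 stops brighter from the ISO: 64 → 80 → 100 → 125 → 160 → 200 → 250.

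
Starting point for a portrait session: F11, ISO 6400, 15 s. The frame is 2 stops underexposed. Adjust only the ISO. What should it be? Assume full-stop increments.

Underexposed by 2 stops → need 2 stops brighter.
ISO: 6400 → 12800 → 25600.

ISO 25600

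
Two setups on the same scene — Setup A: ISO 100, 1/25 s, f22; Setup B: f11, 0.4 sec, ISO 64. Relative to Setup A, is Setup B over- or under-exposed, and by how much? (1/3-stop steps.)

Aperture: f/22 → f/20 → f/18 → f/16 → f/14 → f/13 → f/11 — 2 stops wider (brighter).
Shutter speed: 1/25 → 1/20 → 1/15 → 1/13 → 1/10 → 1/8 → 1/6 → 1/5 → 1/4 → 0.3 → 0.4 — 3 1/3 stops longer (brighter).
ISO: 100 → 80 → 64 — 2/3 stop lower (darker).
Net: +2 +3 1/3 −2/3 = +4 2/3 stops.

4 2/3 stops brighter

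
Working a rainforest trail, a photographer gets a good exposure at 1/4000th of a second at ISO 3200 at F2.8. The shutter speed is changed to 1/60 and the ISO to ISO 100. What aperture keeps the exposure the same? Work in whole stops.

f/4

Shutter speed: 1/4000 → 1/2000 → 1/1000 → 1/500 → 1/250 → 1/125 → 1/60 — 6 stops longer (brighter).
ISO: 3200 → 1600 → 800 → 400 → 200 → 100 — 5 stops lower (darker).
Net change so far: 1 stop brighter. Offset with the aperture: f/2.8 → f/4.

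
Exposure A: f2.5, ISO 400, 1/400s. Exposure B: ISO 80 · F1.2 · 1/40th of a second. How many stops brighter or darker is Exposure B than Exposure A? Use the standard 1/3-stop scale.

Aperture: f/2.5 → f/2.2 → f/2 → f/1.8 → f/1.6 → f/1.4 → f/1.2 — 2 stops larger aperture (brighter).
Shutter speed: 1/400 → 1/320 → 1/250 → 1/200 → 1/160 → 1/125 → 1/100 → 1/80 → 1/60 → 1/50 → 1/40 — 3 1/3 stops longer (brighter).
ISO: 400 → 320 → 250 → 200 → 160 → 125 → 100 → 80 — 2 1/3 stops lower (darker).
Net: +2 +3 1/3 −2 1/3 = +3 stops.

3 stops brighter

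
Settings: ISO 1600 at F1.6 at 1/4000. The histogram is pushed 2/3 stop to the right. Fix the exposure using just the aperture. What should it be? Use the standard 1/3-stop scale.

f/2

Overexposed by 2/3 stop → need 2/3 stop darker.
Aperture: f/1.6 → f/1.8 → f/2.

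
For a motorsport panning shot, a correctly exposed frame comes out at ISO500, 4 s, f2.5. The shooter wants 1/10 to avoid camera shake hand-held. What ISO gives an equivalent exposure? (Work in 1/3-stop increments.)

ISO 20000

Shutter speed: 4 → 3.2 → 2.5 → 2 → 1.6 → 1.3 → 1 → 0.8 → 0.6 → 0.5 → 0.4 → 0.3 → 1/4 → 1/5 → 1/6 → 1/8 → 1/10 — 5 1/3 stops faster (darker).
Need 5 1/3 stops brighter from the ISO: 500 → 640 → 800 → 1000 → 1250 → 1600 → 2000 → 2500 → 3200 → 4000 → 5000 → 6400 → 8000 → 10000 → 12800 → 16000 → 20000.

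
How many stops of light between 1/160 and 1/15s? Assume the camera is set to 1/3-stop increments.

3 1/3 stops

1/160 → 1/125 → 1/100 → 1/80 → 1/60 → 1/50 → 1/40 → 1/30 → 1/25 → 1/20 → 1/15 — count the steps: 10 third-stops = 3 1/3 stops.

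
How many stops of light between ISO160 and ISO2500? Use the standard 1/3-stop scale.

4 stops

160 → 200 → 250 → 320 → 400 → 500 → 640 → 800 → 1000 → 1250 → 1600 → 2000 → 2500 — count the steps: 12 third-stops = 4 stops.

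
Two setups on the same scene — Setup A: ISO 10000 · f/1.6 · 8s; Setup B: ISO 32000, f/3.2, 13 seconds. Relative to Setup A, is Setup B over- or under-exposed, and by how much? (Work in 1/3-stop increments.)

Aperture: f/1.6 → f/1.8 → f/2 → f/2.2 → f/2.5 → f/2.8 → f/3.2 — 2 stops smaller aperture (darker).
Shutter speed: 8 → 10 → 13 — 2/3 stop slower (brighter).
ISO: 10000 → 12800 → 16000 → 20000 → 25600 → 32000 — 1 2/3 stops raised (brighter).
Net: −2 +2/3 +1 2/3 = +1/3 stops.

1/3 stop brighter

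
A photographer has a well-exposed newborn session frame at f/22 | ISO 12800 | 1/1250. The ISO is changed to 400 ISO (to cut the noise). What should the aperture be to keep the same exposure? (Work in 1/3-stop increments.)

f/4

ISO: 12800 → 10000 → 8000 → 6400 → 5000 → 4000 → 3200 → 2500 → 2000 → 1600 → 1250 → 1000 → 800 → 640 → 500 → 400 — 5 stops dropped (darker).
Need 5 stops brighter from the aperture: f/22 → f/20 → f/18 → f/16 → f/14 → f/13 → f/11 → f/10 → f/9 → f/8 → f/7.1 → f/6.3 → f/5.6 → f/5 → f/4.5 → f/4.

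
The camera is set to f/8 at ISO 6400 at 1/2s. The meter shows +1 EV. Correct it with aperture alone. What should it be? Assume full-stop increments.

Overexposed by 1 stop → need 1 stop darker.
Aperture: f/8 → f/11.

f/11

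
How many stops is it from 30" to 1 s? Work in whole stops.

30 → 15 → 8 → 4 → 2 → 1 — count the steps: 5 stops.

5 stops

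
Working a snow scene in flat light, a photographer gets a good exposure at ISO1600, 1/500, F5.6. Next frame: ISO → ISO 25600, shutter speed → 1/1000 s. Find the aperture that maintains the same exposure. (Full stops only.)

ISO: 1600 → 3200 → 6400 → 12800 → 25600 — 4 stops higher (brighter).
Shutter speed: 1/500 → 1/1000 — 1 stop faster (darker).
Net change so far: 3 stops brighter. Offset with the aperture: f/5.6 → f/8 → f/11 → f/16.

f/16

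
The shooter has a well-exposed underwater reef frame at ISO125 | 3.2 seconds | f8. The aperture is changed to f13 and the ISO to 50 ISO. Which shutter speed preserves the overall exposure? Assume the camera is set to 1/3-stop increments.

Aperture: f/8 → f/9 → f/10 → f/11 → f/13 — 1 1/3 stops stopped down (darker).
ISO: 125 → 100 → 80 → 64 → 50 — 1 1/3 stops lower (darker).
Net change so far: 2 2/3 stops darker. Offset with the shutter speed: 3.2 → 4 → 5 → 6 → 8 → 10 → 13 → 15 → 20.

20 s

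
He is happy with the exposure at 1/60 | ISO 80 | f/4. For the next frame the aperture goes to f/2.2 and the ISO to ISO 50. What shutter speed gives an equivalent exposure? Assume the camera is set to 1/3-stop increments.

Aperture: f/4 → f/3.5 → f/3.2 → f/2.8 → f/2.5 → f/2.2 — 1 2/3 stops wider (brighter).
ISO: 80 → 64 → 50 — 2/3 stop lower (darker).
Net change so far: 1 stop brighter. Offset with the shutter speed: 1/60 → 1/80 → 1/100 → 1/125.

1/125s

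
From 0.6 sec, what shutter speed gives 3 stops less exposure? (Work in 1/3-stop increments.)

1/13s

Shutter speed: 0.6 → 0.5 → 0.4 → 0.3 → 1/4 → 1/5 → 1/6 → 1/8 → 1/10 → 1/13 — 3 stops faster (darker).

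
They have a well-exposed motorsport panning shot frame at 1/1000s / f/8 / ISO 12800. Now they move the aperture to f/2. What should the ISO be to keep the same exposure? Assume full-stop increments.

Aperture: f/8 → f/5.6 → f/4 → f/2.8 → f/2 — 4 stops wider (brighter).
Need 4 stops darker from the ISO: 12800 → 6400 → 3200 → 1600 → 800.

ISO 800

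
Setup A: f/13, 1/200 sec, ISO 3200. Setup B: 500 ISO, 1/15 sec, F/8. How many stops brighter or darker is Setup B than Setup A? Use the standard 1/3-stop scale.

2 1/3 stops brighter

Aperture: f/13 → f/11 → f/10 → f/9 → f/8 — 1 1/3 stops wider (brighter).
Shutter speed: 1/200 → 1/160 → 1/125 → 1/100 → 1/80 → 1/60 → 1/50 → 1/40 → 1/30 → 1/25 → 1/20 → 1/15 — 3 2/3 stops slower (brighter).
ISO: 3200 → 2500 → 2000 → 1600 → 1250 → 1000 → 800 → 640 → 500 — 2 2/3 stops lower (darker).
Net: +1 1/3 +3 2/3 −2 2/3 = +2 1/3 stops.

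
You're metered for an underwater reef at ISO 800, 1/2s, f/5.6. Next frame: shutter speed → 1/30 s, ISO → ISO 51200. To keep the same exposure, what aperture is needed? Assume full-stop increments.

f/11

Shutter speed: 1/2 → 1/4 → 1/8 → 1/15 → 1/30 — 4 stops faster (darker).
ISO: 800 → 1600 → 3200 → 6400 → 12800 → 25600 → 51200 — 6 stops raised (brighter).
Net change so far: 2 stops brighter. Offset with the aperture: f/5.6 → f/8 → f/11.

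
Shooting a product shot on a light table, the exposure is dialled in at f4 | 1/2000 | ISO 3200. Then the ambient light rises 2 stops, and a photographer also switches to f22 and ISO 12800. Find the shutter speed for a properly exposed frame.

1/1000s

Scene light: 2 stops brighter.
Aperture: f/4 → f/5.6 → f/8 → f/11 → f/16 → f/22 — 5 stops stopped down (darker).
ISO: 3200 → 6400 → 12800 — 2 stops raised (brighter).
Net so far: 1 stop darker. Shutter speed: 1/2000 → 1/1000.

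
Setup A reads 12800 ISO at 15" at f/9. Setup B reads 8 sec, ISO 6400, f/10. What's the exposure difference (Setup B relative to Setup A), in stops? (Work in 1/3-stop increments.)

Aperture: f/9 → f/10 — 1/3 stop narrower (darker).
Shutter speed: 15 → 13 → 10 → 8 — 1 stop shorter (darker).
ISO: 12800 → 10000 → 8000 → 6400 — 1 stop dropped (darker).
Net: −1/3 −1 −1 = −2 1/3 stops.

2 1/3 stops darker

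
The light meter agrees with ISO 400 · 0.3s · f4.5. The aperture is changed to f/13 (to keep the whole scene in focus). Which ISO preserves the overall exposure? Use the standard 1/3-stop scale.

Aperture: f/4.5 → f/5 → f/5.6 → f/6.3 → f/7.1 → f/8 → f/9 → f/10 → f/11 → f/13 — 3 stops smaller aperture (darker).
Need 3 stops brighter from the ISO: 400 → 500 → 640 → 800 → 1000 → 1250 → 1600 → 2000 → 2500 → 3200.

ISO 3200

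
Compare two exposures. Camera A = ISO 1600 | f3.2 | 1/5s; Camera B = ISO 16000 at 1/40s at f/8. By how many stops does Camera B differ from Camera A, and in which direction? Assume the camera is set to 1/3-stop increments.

Aperture: f/3.2 → f/3.5 → f/4 → f/4.5 → f/5 → f/5.6 → f/6.3 → f/7.1 → f/8 — 2 2/3 stops stopped down (darker).
Shutter speed: 1/5 → 1/6 → 1/8 → 1/10 → 1/13 → 1/15 → 1/20 → 1/25 → 1/30 → 1/40 — 3 stops shorter (darker).
ISO: 1600 → 2000 → 2500 → 3200 → 4000 → 5000 → 6400 → 8000 → 10000 → 12800 → 16000 — 3 1/3 stops raised (brighter).
Net: −2 2/3 −3 +3 1/3 = −2 1/3 stops.

2 1/3 stops darker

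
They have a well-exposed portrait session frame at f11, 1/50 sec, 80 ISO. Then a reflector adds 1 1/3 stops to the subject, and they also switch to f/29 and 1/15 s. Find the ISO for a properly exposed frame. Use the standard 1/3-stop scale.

Scene light: 1 1/3 stops brighter.
Aperture: f/11 → f/13 → f/14 → f/16 → f/18 → f/20 → f/22 → f/25 → f/29 — 2 2/3 stops smaller aperture (darker).
Shutter speed: 1/50 → 1/40 → 1/30 → 1/25 → 1/20 → 1/15 — 1 2/3 stops slower (brighter).
Net so far: 1/3 stop brighter. ISO: 80 → 64.

ISO 64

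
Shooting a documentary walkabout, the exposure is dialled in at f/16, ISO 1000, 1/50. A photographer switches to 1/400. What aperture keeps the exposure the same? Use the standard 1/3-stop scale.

Shutter speed: 1/50 → 1/60 → 1/80 → 1/100 → 1/125 → 1/160 → 1/200 → 1/250 → 1/320 → 1/400 — 3 stops shorter (darker).
Need 3 stops brighter from the aperture: f/16 → f/14 → f/13 → f/11 → f/10 → f/9 → f/8 → f/7.1 → f/6.3 → f/5.6.

f/5.6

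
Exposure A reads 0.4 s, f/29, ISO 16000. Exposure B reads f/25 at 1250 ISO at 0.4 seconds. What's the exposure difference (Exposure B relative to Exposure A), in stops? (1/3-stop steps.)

3 1/3 stops darker

Aperture: f/29 → f/25 — 1/3 stop larger aperture (brighter).
Shutter speed: unchanged.
ISO: 16000 → 12800 → 10000 → 8000 → 6400 → 5000 → 4000 → 3200 → 2500 → 2000 → 1600 → 1250 — 3 2/3 stops dropped (darker).
Net: +1/3 −3 2/3 = −3 1/3 stops.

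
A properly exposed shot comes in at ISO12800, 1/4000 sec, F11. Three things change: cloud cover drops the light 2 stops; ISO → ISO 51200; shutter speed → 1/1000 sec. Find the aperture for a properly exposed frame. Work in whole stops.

Scene light: 2 stops darker.
ISO: 12800 → 25600 → 51200 — 2 stops higher (brighter).
Shutter speed: 1/4000 → 1/2000 → 1/1000 — 2 stops longer (brighter).
Net so far: 2 stops brighter. Aperture: f/11 → f/16 → f/22.

f/22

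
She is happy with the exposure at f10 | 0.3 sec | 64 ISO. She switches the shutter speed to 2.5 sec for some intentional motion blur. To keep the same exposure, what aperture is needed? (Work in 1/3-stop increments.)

Shutter speed: 0.3 → 0.4 → 0.5 → 0.6 → 0.8 → 1 → 1.3 → 1.6 → 2 → 2.5 — 3 stops longer (brighter).
Need 3 stops darker from the aperture: f/10 → f/11 → f/13 → f/14 → f/16 → f/18 → f/20 → f/22 → f/25 → f/29.

f/29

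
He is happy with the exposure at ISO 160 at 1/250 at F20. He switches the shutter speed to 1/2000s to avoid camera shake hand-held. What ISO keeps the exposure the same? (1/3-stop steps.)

Shutter speed: 1/250 → 1/320 → 1/400 → 1/500 → 1/640 → 1/800 → 1/1000 → 1/1250 → 1/1600 → 1/2000 — 3 stops faster (darker).
Need 3 stops brighter from the ISO: 160 → 200 → 250 → 320 → 400 → 500 → 640 → 800 → 1000 → 1250.

ISO 1250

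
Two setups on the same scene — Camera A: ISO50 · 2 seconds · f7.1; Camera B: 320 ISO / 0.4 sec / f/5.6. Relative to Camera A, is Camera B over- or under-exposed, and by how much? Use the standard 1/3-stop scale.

1 stop brighter

Aperture: f/7.1 → f/6.3 → f/5.6 — 2/3 stop opened up (brighter).
Shutter speed: 2 → 1.6 → 1.3 → 1 → 0.8 → 0.6 → 0.5 → 0.4 — 2 1/3 stops faster (darker).
ISO: 50 → 64 → 80 → 100 → 125 → 160 → 200 → 250 → 320 — 2 2/3 stops higher (brighter).
Net: +2/3 −2 1/3 +2 2/3 = +1 stop.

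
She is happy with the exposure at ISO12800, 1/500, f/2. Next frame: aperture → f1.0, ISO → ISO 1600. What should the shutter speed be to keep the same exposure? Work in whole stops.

Aperture: f/2 → f/1.4 → f/1.0 — 2 stops opened up (brighter).
ISO: 12800 → 6400 → 3200 → 1600 — 3 stops dropped (darker).
Net change so far: 1 stop darker. Offset with the shutter speed: 1/500 → 1/250.

1/250s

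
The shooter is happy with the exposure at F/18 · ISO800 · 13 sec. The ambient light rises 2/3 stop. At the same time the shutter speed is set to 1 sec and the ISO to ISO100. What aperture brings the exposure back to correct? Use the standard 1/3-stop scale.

Scene light: 2/3 stop brighter.
Shutter speed: 13 → 10 → 8 → 6 → 5 → 4 → 3.2 → 2.5 → 2 → 1.6 → 1.3 → 1 — 3 2/3 stops faster (darker).
ISO: 800 → 640 → 500 → 400 → 320 → 250 → 200 → 160 → 125 → 100 — 3 stops lower (darker).
Net so far: 6 stops darker. Aperture: f/18 → f/16 → f/14 → f/13 → f/11 → f/10 → f/9 → f/8 → f/7.1 → f/6.3 → f/5.6 → f/5 → f/4.5 → f/4 → f/3.5 → f/3.2 → f/2.8 → f/2.5 → f/2.2.

f/2.2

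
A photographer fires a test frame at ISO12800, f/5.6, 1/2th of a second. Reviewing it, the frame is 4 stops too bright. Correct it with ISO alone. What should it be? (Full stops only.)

Overexposed by 4 stops → need 4 stops darker.
ISO: 12800 → 6400 → 3200 → 1600 → 800.

ISO 800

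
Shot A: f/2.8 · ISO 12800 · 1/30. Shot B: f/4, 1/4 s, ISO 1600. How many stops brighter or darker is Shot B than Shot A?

1 stop darker

Aperture: f/2.8 → f/4 — 1 stop narrower (darker).
Shutter speed: 1/30 → 1/15 → 1/8 → 1/4 — 3 stops longer (brighter).
ISO: 12800 → 6400 → 3200 → 1600 — 3 stops lower (darker).
Net: −1 +3 −3 = −1 stop.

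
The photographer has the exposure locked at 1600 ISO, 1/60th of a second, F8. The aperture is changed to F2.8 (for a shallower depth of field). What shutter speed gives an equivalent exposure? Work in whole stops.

1/500s

Aperture: f/8 → f/5.6 → f/4 → f/2.8 — 3 stops wider (brighter).
Need 3 stops darker from the shutter speed: 1/60 → 1/125 → 1/250 → 1/500.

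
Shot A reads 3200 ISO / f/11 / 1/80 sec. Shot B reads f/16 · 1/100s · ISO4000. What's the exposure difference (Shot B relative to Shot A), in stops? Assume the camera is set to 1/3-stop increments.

1 stop darker

Aperture: f/11 → f/13 → f/14 → f/16 — 1 stop narrower (darker).
Shutter speed: 1/80 → 1/100 — 1/3 stop shorter (darker).
ISO: 3200 → 4000 — 1/3 stop higher (brighter).
Net: −1 −1/3 +1/3 = −1 stop.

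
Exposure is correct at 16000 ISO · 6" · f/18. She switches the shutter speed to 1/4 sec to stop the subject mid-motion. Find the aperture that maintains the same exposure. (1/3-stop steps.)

f/3.5

Shutter speed: 6 → 5 → 4 → 3.2 → 2.5 → 2 → 1.6 → 1.3 → 1 → 0.8 → 0.6 → 0.5 → 0.4 → 0.3 → 1/4 — 4 2/3 stops faster (darker).
Need 4 2/3 stops brighter from the aperture: f/18 → f/16 → f/14 → f/13 → f/11 → f/10 → f/9 → f/8 → f/7.1 → f/6.3 → f/5.6 → f/5 → f/4.5 → f/4 → f/3.5.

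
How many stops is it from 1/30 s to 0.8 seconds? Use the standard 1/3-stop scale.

4 2/3 stops

1/30 → 1/25 → 1/20 → 1/15 → 1/13 → 1/10 → 1/8 → 1/6 → 1/5 → 1/4 → 0.3 → 0.4 → 0.5 → 0.6 → 0.8 — count the steps: 14 third-stops = 4 2/3 stops.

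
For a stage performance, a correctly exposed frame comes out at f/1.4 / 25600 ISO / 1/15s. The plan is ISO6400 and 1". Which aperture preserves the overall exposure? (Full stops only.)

f/2.8

ISO: 25600 → 12800 → 6400 — 2 stops lower (darker).
Shutter speed: 1/15 → 1/8 → 1/4 → 1/2 → 1 — 4 stops slower (brighter).
Net change so far: 2 stops brighter. Offset with the aperture: f/1.4 → f/2 → f/2.8.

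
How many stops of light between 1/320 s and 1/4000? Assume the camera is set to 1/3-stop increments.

3 2/3 stops

1/320 → 1/400 → 1/500 → 1/640 → 1/800 → 1/1000 → 1/1250 → 1/1600 → 1/2000 → 1/2500 → 1/3200 → 1/4000 — count the steps: 11 third-stops = 3 2/3 stops.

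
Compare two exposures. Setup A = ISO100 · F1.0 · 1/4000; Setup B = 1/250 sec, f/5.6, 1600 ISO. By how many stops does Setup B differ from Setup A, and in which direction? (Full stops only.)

3 stops brighter

Aperture: f/1.0 → f/1.4 → f/2 → f/2.8 → f/4 → f/5.6 — 5 stops stopped down (darker).
Shutter speed: 1/4000 → 1/2000 → 1/1000 → 1/500 → 1/250 — 4 stops slower (brighter).
ISO: 100 → 200 → 400 → 800 → 1600 — 4 stops higher (brighter).
Net: −5 +4 +4 = +3 stops.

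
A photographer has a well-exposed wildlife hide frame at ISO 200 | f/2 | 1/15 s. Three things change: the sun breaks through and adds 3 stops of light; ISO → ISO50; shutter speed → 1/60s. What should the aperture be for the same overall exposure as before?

f/1.4

Scene light: 3 stops brighter.
ISO: 200 → 100 → 50 — 2 stops lower (darker).
Shutter speed: 1/15 → 1/30 → 1/60 — 2 stops faster (darker).
Net so far: 1 stop darker. Aperture: f/2 → f/1.4.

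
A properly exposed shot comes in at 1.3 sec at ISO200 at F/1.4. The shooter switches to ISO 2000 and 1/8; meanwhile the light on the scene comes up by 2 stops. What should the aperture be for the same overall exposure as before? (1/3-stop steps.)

Scene light: 2 stops brighter.
ISO: 200 → 250 → 320 → 400 → 500 → 640 → 800 → 1000 → 1250 → 1600 → 2000 — 3 1/3 stops higher (brighter).
Shutter speed: 1.3 → 1 → 0.8 → 0.6 → 0.5 → 0.4 → 0.3 → 1/4 → 1/5 → 1/6 → 1/8 — 3 1/3 stops shorter (darker).
Net so far: 2 stops brighter. Aperture: f/1.4 → f/1.6 → f/1.8 → f/2 → f/2.2 → f/2.5 → f/2.8.

f/2.8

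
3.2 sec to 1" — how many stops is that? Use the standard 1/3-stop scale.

3.2 → 2.5 → 2 → 1.6 → 1.3 → 1 — count the steps: 5 third-stops = 1 2/3 stops.

1 2/3 stops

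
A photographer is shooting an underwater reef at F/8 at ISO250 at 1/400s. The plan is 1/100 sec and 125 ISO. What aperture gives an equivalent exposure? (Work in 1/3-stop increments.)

f/11

Shutter speed: 1/400 → 1/320 → 1/250 → 1/200 → 1/160 → 1/125 → 1/100 — 2 stops slower (brighter).
ISO: 250 → 200 → 160 → 125 — 1 stop lower (darker).
Net change so far: 1 stop brighter. Offset with the aperture: f/8 → f/9 → f/10 → f/11.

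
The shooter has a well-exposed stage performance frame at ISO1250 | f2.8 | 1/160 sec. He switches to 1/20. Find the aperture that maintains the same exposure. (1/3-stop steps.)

f/8

Shutter speed: 1/160 → 1/125 → 1/100 → 1/80 → 1/60 → 1/50 → 1/40 → 1/30 → 1/25 → 1/20 — 3 stops longer (brighter).
Need 3 stops darker from the aperture: f/2.8 → f/3.2 → f/3.5 → f/4 → f/4.5 → f/5 → f/5.6 → f/6.3 → f/7.1 → f/8.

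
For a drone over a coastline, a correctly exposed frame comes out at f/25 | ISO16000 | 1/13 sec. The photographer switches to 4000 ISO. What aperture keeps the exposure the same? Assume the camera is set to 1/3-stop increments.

ISO: 16000 → 12800 → 10000 → 8000 → 6400 → 5000 → 4000 — 2 stops lower (darker).
Need 2 stops brighter from the aperture: f/25 → f/22 → f/20 → f/18 → f/16 → f/14 → f/13.

f/13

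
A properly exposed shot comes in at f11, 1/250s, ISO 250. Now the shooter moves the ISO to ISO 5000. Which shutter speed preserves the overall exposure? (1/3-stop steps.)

1/5000s

ISO: 250 → 320 → 400 → 500 → 640 → 800 → 1000 → 1250 → 1600 → 2000 → 2500 → 3200 → 4000 → 5000 — 4 1/3 stops raised (brighter).
Need 4 1/3 stops darker from the shutter speed: 1/250 → 1/320 → 1/400 → 1/500 → 1/640 → 1/800 → 1/1000 → 1/1250 → 1/1600 → 1/2000 → 1/2500 → 1/3200 → 1/4000 → 1/5000.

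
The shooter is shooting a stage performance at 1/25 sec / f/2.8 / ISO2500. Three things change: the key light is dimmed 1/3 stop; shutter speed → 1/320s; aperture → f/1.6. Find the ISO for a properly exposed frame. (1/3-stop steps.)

ISO 12800

Scene light: 1/3 stop darker.
Shutter speed: 1/25 → 1/30 → 1/40 → 1/50 → 1/60 → 1/80 → 1/100 → 1/125 → 1/160 → 1/200 → 1/250 → 1/320 — 3 2/3 stops faster (darker).
Aperture: f/2.8 → f/2.5 → f/2.2 → f/2 → f/1.8 → f/1.6 — 1 2/3 stops larger aperture (brighter).
Net so far: 2 1/3 stops darker. ISO: 2500 → 3200 → 4000 → 5000 → 6400 → 8000 → 10000 → 12800.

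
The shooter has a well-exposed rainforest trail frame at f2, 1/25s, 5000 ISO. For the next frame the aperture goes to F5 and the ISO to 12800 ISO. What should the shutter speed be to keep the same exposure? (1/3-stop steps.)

Aperture: f/2 → f/2.2 → f/2.5 → f/2.8 → f/3.2 → f/3.5 → f/4 → f/4.5 → f/5 — 2 2/3 stops smaller aperture (darker).
ISO: 5000 → 6400 → 8000 → 10000 → 12800 — 1 1/3 stops higher (brighter).
Net change so far: 1 1/3 stops darker. Offset with the shutter speed: 1/25 → 1/20 → 1/15 → 1/13 → 1/10.

1/10s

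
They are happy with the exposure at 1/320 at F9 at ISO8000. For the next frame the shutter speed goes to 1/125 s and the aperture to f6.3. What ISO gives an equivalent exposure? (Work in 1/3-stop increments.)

ISO 1600

Shutter speed: 1/320 → 1/250 → 1/200 → 1/160 → 1/125 — 1 1/3 stops longer (brighter).
Aperture: f/9 → f/8 → f/7.1 → f/6.3 — 1 stop wider (brighter).
Net change so far: 2 1/3 stops brighter. Offset with the ISO: 8000 → 6400 → 5000 → 4000 → 3200 → 2500 → 2000 → 1600.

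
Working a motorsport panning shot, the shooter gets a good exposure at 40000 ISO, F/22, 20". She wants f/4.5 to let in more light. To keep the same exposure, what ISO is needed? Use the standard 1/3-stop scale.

Aperture: f/22 → f/20 → f/18 → f/16 → f/14 → f/13 → f/11 → f/10 → f/9 → f/8 → f/7.1 → f/6.3 → f/5.6 → f/5 → f/4.5 — 4 2/3 stops larger aperture (brighter).
Need 4 2/3 stops darker from the ISO: 40000 → 32000 → 25600 → 20000 → 16000 → 12800 → 10000 → 8000 → 6400 → 5000 → 4000 → 3200 → 2500 → 2000 → 1600.

ISO 1600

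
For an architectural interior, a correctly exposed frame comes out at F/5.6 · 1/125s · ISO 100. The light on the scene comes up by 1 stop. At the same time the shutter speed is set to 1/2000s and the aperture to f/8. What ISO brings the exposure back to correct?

ISO 1600

Scene light: 1 stop brighter.
Shutter speed: 1/125 → 1/250 → 1/500 → 1/1000 → 1/2000 — 4 stops faster (darker).
Aperture: f/5.6 → f/8 — 1 stop smaller aperture (darker).
Net so far: 4 stops darker. ISO: 100 → 200 → 400 → 800 → 1600.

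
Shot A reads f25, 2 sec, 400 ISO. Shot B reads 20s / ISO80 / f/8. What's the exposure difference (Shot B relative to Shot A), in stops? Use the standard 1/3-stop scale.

Aperture: f/25 → f/22 → f/20 → f/18 → f/16 → f/14 → f/13 → f/11 → f/10 → f/9 → f/8 — 3 1/3 stops wider (brighter).
Shutter speed: 2 → 2.5 → 3.2 → 4 → 5 → 6 → 8 → 10 → 13 → 15 → 20 — 3 1/3 stops longer (brighter).
ISO: 400 → 320 → 250 → 200 → 160 → 125 → 100 → 80 — 2 1/3 stops lower (darker).
Net: +3 1/3 +3 1/3 −2 1/3 = +4 1/3 stops.

4 1/3 stops brighter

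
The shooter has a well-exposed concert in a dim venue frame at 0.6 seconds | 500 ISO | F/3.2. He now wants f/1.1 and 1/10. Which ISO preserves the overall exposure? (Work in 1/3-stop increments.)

Aperture: f/3.2 → f/2.8 → f/2.5 → f/2.2 → f/2 → f/1.8 → f/1.6 → f/1.4 → f/1.2 → f/1.1 — 3 stops wider (brighter).
Shutter speed: 0.6 → 0.5 → 0.4 → 0.3 → 1/4 → 1/5 → 1/6 → 1/8 → 1/10 — 2 2/3 stops faster (darker).
Net change so far: 1/3 stop brighter. Offset with the ISO: 500 → 400.

ISO 400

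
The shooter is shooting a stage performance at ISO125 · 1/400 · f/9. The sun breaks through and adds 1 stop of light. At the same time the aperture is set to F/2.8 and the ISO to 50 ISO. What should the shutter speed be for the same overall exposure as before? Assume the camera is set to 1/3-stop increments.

Scene light: 1 stop brighter.
Aperture: f/9 → f/8 → f/7.1 → f/6.3 → f/5.6 → f/5 → f/4.5 → f/4 → f/3.5 → f/3.2 → f/2.8 — 3 1/3 stops wider (brighter).
ISO: 125 → 100 → 80 → 64 → 50 — 1 1/3 stops lower (darker).
Net so far: 3 stops brighter. Shutter speed: 1/400 → 1/500 → 1/640 → 1/800 → 1/1000 → 1/1250 → 1/1600 → 1/2000 → 1/2500 → 1/3200.

1/3200s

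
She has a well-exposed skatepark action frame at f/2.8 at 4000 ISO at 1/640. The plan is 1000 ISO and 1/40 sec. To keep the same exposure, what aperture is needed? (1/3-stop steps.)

f/5.6

ISO: 4000 → 3200 → 2500 → 2000 → 1600 → 1250 → 1000 — 2 stops dropped (darker).
Shutter speed: 1/640 → 1/500 → 1/400 → 1/320 → 1/250 → 1/200 → 1/160 → 1/125 → 1/100 → 1/80 → 1/60 → 1/50 → 1/40 — 4 stops slower (brighter).
Net change so far: 2 stops brighter. Offset with the aperture: f/2.8 → f/3.2 → f/3.5 → f/4 → f/4.5 → f/5 → f/5.6.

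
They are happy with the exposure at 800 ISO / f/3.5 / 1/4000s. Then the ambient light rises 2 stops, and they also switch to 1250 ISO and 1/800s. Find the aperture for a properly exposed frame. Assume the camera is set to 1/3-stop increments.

f/20

Scene light: 2 stops brighter.
ISO: 800 → 1000 → 1250 — 2/3 stop raised (brighter).
Shutter speed: 1/4000 → 1/3200 → 1/2500 → 1/2000 → 1/1600 → 1/1250 → 1/1000 → 1/800 — 2 1/3 stops longer (brighter).
Net so far: 5 stops brighter. Aperture: f/3.5 → f/4 → f/4.5 → f/5 → f/5.6 → f/6.3 → f/7.1 → f/8 → f/9 → f/10 → f/11 → f/13 → f/14 → f/16 → f/18 → f/20.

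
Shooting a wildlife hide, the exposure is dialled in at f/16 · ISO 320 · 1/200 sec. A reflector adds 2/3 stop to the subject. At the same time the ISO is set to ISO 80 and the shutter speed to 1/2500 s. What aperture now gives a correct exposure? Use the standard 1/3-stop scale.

Scene light: 2/3 stop brighter.
ISO: 320 → 250 → 200 → 160 → 125 → 100 → 80 — 2 stops lower (darker).
Shutter speed: 1/200 → 1/250 → 1/320 → 1/400 → 1/500 → 1/640 → 1/800 → 1/1000 → 1/1250 → 1/1600 → 1/2000 → 1/2500 — 3 2/3 stops shorter (darker).
Net so far: 5 stops darker. Aperture: f/16 → f/14 → f/13 → f/11 → f/10 → f/9 → f/8 → f/7.1 → f/6.3 → f/5.6 → f/5 → f/4.5 → f/4 → f/3.5 → f/3.2 → f/2.8.

f/2.8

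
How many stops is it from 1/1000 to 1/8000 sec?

3 stops

1/1000 → 1/2000 → 1/4000 → 1/8000 — count the steps: 3 stops.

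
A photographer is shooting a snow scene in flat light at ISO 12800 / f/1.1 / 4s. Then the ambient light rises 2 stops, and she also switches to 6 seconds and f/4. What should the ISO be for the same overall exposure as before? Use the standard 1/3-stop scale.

ISO 25600

Scene light: 2 stops brighter.
Shutter speed: 4 → 5 → 6 — 2/3 stop longer (brighter).
Aperture: f/1.1 → f/1.2 → f/1.4 → f/1.6 → f/1.8 → f/2 → f/2.2 → f/2.5 → f/2.8 → f/3.2 → f/3.5 → f/4 — 3 2/3 stops narrower (darker).
Net so far: 1 stop darker. ISO: 12800 → 16000 → 20000 → 25600.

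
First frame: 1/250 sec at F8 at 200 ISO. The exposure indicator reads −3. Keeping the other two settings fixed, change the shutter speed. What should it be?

Underexposed by 3 stops → need 3 stops brighter.
Shutter speed: 1/250 → 1/125 → 1/60 → 1/30.

1/30s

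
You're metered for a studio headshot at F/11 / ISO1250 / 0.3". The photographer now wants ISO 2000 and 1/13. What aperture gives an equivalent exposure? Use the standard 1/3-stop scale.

ISO: 1250 → 1600 → 2000 — 2/3 stop higher (brighter).
Shutter speed: 0.3 → 1/4 → 1/5 → 1/6 → 1/8 → 1/10 → 1/13 — 2 stops shorter (darker).
Net change so far: 1 1/3 stops darker. Offset with the aperture: f/11 → f/10 → f/9 → f/8 → f/7.1.

f/7.1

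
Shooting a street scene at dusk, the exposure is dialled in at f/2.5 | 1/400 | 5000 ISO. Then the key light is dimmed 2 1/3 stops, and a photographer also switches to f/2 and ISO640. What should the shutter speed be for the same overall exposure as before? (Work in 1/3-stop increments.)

1/15s

Scene light: 2 1/3 stops darker.
Aperture: f/2.5 → f/2.2 → f/2 — 2/3 stop opened up (brighter).
ISO: 5000 → 4000 → 3200 → 2500 → 2000 → 1600 → 1250 → 1000 → 800 → 640 — 3 stops lower (darker).
Net so far: 4 2/3 stops darker. Shutter speed: 1/400 → 1/320 → 1/250 → 1/200 → 1/160 → 1/125 → 1/100 → 1/80 → 1/60 → 1/50 → 1/40 → 1/30 → 1/25 → 1/20 → 1/15.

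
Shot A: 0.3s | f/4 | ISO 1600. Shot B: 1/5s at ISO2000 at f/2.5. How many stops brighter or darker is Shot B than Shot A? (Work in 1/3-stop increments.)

Aperture: f/4 → f/3.5 → f/3.2 → f/2.8 → f/2.5 — 1 1/3 stops opened up (brighter).
Shutter speed: 0.3 → 1/4 → 1/5 — 2/3 stop shorter (darker).
ISO: 1600 → 2000 — 1/3 stop raised (brighter).
Net: +1 1/3 −2/3 +1/3 = +1 stop.

1 stop brighter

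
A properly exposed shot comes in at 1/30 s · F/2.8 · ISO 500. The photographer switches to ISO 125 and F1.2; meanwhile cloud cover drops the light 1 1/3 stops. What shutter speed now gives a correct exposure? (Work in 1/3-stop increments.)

Scene light: 1 1/3 stops darker.
ISO: 500 → 400 → 320 → 250 → 200 → 160 → 125 — 2 stops lower (darker).
Aperture: f/2.8 → f/2.5 → f/2.2 → f/2 → f/1.8 → f/1.6 → f/1.4 → f/1.2 — 2 1/3 stops larger aperture (brighter).
Net so far: 1 stop darker. Shutter speed: 1/30 → 1/25 → 1/20 → 1/15.

1/15s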